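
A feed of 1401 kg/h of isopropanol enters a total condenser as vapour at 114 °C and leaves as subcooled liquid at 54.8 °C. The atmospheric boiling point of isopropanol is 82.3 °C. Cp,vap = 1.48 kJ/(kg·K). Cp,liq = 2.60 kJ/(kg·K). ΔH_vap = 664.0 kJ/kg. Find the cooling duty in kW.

Q_c = 304 kW

vapour 114→82.3 °C: -46.916 kJ/kg
condensation at 82.3 °C: -664 kJ/kg
liquid 82.3→54.8 °C: -71.5 kJ/kg
Δh = -46.916 + -664 + -71.5 = -782.42 kJ/kg
Q = ṁ·Δh = 1401 kg/h × -782.42 kJ/kg = -1.0962e+06 kJ/h
|Q| = 304.49 kW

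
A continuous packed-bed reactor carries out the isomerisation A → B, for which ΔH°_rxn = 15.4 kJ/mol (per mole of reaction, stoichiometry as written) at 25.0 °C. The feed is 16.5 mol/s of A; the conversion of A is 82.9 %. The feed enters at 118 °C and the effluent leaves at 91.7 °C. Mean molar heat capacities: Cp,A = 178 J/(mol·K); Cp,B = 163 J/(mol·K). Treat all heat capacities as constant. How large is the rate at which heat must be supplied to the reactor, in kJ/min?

Q_in = 7180 kJ/min

Extent of reaction ξ = 0.829 × 16.5 = 13.678 mol/s
Reaction term: ξ·ΔH°_rxn = 13.678 × 15.4 = 210.65 kJ/s
Sensible, feed 118→25 °C: -273.14 kJ/s
Outlet flows (mol/s): A 2.8215, B 13.678
Sensible, products 25→91.7 °C: 182.21 kJ/s
Q = ΔH = 119.72 kJ/s = 119.72 kW
Heat supplied = 7183.2 kJ/min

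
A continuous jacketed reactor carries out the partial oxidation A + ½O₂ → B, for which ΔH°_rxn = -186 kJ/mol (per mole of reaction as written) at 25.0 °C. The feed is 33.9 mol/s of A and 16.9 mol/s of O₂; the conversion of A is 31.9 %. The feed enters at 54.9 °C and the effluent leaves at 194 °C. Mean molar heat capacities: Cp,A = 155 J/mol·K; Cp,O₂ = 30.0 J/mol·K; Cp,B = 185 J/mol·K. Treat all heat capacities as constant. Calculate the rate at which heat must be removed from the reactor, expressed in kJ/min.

Q_out = 71000 kJ/min

Extent of reaction ξ = 0.319 × 33.9 = 10.814 mol/s
Reaction term: ξ·ΔH°_rxn = 10.814 × -186 = -2011.4 kJ/s
Sensible, feed 54.9→25 °C: -172.27 kJ/s
Outlet flows (mol/s): A 23.086, O₂ 11.493, B 10.814
Sensible, products 25→194 °C: 1001.1 kJ/s
Q = ΔH = -1182.6 kJ/s = -1182.6 kW
Heat removed = 70955 kJ/min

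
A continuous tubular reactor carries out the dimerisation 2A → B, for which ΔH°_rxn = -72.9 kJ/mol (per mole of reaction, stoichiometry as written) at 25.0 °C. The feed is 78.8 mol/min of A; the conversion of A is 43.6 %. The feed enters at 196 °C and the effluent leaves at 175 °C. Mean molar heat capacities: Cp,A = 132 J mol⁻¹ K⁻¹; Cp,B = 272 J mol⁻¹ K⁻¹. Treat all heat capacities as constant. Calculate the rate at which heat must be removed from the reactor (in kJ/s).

Extent of reaction ξ = 0.436 × 78.8 / 2 = 17.178 mol/min
Reaction term: ξ·ΔH°_rxn = 17.178 × -72.9 = -1252.3 kJ/min
Sensible, feed 196→25 °C: -1778.7 kJ/min
Outlet flows (mol/min): A 44.443, B 17.178
Sensible, products 25→175 °C: 1580.9 kJ/min
Q = ΔH = -1450.1 kJ/min = -24.169 kW
Heat removed = 24.169 kJ/s

Q_out = 24.2 kJ/s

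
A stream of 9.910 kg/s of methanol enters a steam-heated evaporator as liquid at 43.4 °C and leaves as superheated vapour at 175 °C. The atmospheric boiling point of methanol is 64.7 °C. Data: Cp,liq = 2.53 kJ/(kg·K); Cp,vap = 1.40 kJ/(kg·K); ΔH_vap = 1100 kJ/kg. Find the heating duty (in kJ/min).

Q = 778000 kJ/min

liquid 43.4→64.7 °C: 53.889 kJ/kg
vaporisation at 64.7 °C: 1100 kJ/kg
vapour 64.7→175 °C: 154.42 kJ/kg
Δh = 53.889 + 1100 + 154.42 = 1308.3 kJ/kg
Q = ṁ·Δh = 9.910 kg/s × 1308.3 kJ/kg = 12965 kJ/s
|Q| = 12965 kW = 777920 kJ/min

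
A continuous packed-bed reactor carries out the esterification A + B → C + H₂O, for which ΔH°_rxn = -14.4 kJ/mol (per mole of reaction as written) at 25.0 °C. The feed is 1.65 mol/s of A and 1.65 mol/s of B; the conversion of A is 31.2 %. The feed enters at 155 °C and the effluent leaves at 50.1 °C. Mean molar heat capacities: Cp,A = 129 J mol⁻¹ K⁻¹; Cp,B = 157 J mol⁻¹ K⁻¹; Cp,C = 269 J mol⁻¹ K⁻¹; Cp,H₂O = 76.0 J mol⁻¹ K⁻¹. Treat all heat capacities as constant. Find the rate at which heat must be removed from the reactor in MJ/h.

Q_out = 202 MJ/h

Extent of reaction ξ = 0.312 × 1.65 = 0.5148 mol/s
Reaction term: ξ·ΔH°_rxn = 0.5148 × -14.4 = -7.4131 kJ/s
Sensible, feed 155→25 °C: -61.347 kJ/s
Outlet flows (mol/s): A 1.1352, B 1.1352, C 0.5148, H₂O 0.5148
Sensible, products 25→50.1 °C: 12.607 kJ/s
Q = ΔH = -56.153 kJ/s = -56.153 kW
Heat removed = 202.15 MJ/h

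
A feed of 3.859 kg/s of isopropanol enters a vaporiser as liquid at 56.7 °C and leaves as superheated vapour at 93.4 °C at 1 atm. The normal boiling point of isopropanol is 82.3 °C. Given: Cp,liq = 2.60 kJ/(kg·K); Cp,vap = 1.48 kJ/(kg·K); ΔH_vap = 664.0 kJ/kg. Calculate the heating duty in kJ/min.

liquid 56.7→82.3 °C: 66.56 kJ/kg
vaporisation at 82.3 °C: 664 kJ/kg
vapour 82.3→93.4 °C: 16.428 kJ/kg
Δh = 66.56 + 664 + 16.428 = 746.99 kJ/kg
Q = ṁ·Δh = 3.859 kg/s × 746.99 kJ/kg = 2882.6 kJ/s
|Q| = 2882.6 kW = 172960 kJ/min

Q = 173000 kJ/min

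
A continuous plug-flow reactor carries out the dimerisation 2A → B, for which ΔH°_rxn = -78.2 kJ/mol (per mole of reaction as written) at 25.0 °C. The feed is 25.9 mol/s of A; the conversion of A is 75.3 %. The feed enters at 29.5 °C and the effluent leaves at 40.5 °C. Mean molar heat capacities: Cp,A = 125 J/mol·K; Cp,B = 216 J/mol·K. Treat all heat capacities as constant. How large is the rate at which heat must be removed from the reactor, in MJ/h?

Q_out = 2640 MJ/h

Extent of reaction ξ = 0.753 × 25.9 / 2 = 9.7513 mol/s
Reaction term: ξ·ΔH°_rxn = 9.7513 × -78.2 = -762.56 kJ/s
Sensible, feed 29.5→25 °C: -14.569 kJ/s
Outlet flows (mol/s): A 6.3973, B 9.7513
Sensible, products 25→40.5 °C: 45.042 kJ/s
Q = ΔH = -732.08 kJ/s = -732.08 kW
Heat removed = 2635.5 MJ/h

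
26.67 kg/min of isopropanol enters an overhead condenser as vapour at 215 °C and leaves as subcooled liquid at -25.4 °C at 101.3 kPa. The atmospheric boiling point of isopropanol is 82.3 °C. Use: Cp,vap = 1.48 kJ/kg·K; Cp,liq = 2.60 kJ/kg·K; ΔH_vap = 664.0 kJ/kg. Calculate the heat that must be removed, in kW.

vapour 215→82.3 °C: -196.4 kJ/kg
condensation at 82.3 °C: -664 kJ/kg
liquid 82.3→-25.4 °C: -280.02 kJ/kg
Δh = -196.4 + -664 + -280.02 = -1140.4 kJ/kg
Q = ṁ·Δh = 26.67 kg/min × -1140.4 kJ/kg = -30415 kJ/min
|Q| = 506.91 kW

Q_c = 507 kW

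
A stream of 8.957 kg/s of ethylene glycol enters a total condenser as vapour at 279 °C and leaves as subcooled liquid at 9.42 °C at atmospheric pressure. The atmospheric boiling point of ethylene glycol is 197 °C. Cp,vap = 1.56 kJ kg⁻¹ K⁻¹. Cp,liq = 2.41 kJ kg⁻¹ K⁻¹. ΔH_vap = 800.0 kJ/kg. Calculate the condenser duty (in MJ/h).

Q_c = 44500 MJ/h

vapour 279→197 °C: -127.92 kJ/kg
condensation at 197 °C: -800 kJ/kg
liquid 197→9.42 °C: -452.07 kJ/kg
Δh = -127.92 + -800 + -452.07 = -1380 kJ/kg
Q = ṁ·Δh = 8.957 kg/s × -1380 kJ/kg = -12361 kJ/s
|Q| = 12361 kW = 44498 MJ/h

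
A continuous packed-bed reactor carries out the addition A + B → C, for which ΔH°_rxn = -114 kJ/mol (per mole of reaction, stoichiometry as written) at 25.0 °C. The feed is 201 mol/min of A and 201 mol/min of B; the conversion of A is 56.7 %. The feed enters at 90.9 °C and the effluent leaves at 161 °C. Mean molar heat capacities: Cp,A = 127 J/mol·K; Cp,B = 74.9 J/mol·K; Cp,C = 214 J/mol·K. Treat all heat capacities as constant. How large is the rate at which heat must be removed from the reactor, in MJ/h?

Q_out = 598 MJ/h

Extent of reaction ξ = 0.567 × 201 = 113.97 mol/min
Reaction term: ξ·ΔH°_rxn = 113.97 × -114 = -12992 kJ/min
Sensible, feed 90.9→25 °C: -2674.3 kJ/min
Outlet flows (mol/min): A 87.033, B 87.033, C 113.97
Sensible, products 25→161 °C: 5706.7 kJ/min
Q = ΔH = -9959.9 kJ/min = -166 kW
Heat removed = 597.59 MJ/h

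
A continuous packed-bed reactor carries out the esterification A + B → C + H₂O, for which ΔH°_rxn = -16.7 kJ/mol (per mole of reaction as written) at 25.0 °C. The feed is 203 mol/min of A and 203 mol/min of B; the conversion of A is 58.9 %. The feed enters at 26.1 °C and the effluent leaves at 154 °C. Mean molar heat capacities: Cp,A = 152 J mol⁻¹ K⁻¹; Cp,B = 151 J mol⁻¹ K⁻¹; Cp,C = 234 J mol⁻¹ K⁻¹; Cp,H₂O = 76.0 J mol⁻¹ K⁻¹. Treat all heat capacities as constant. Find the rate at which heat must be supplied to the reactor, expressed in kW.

Q_in = 99.6 kW

Extent of reaction ξ = 0.589 × 203 = 119.57 mol/min
Reaction term: ξ·ΔH°_rxn = 119.57 × -16.7 = -1996.8 kJ/min
Sensible, feed 26.1→25 °C: -67.66 kJ/min
Outlet flows (mol/min): A 83.433, B 83.433, C 119.57, H₂O 119.57
Sensible, products 25→154 °C: 8042.6 kJ/min
Q = ΔH = 5978.2 kJ/min = 99.637 kW
Heat supplied = 99.637 kW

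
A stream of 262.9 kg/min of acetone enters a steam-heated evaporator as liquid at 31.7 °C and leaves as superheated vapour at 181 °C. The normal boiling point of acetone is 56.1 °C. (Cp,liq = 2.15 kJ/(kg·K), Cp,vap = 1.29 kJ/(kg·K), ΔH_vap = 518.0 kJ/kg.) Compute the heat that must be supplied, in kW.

Q = 3210 kW

liquid 31.7→56.1 °C: 52.46 kJ/kg
vaporisation at 56.1 °C: 518 kJ/kg
vapour 56.1→181 °C: 161.12 kJ/kg
Δh = 52.46 + 518 + 161.12 = 731.58 kJ/kg
Q = ṁ·Δh = 262.9 kg/min × 731.58 kJ/kg = 192330 kJ/min
|Q| = 3205.5 kW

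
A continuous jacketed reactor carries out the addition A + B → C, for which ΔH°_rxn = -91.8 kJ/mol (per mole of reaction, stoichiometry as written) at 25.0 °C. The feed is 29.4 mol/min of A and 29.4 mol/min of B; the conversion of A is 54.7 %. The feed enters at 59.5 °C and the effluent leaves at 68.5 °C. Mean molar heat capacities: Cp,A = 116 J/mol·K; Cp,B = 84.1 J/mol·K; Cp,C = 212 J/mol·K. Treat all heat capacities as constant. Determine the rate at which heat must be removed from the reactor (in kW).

Q_out = 23.6 kW

Extent of reaction ξ = 0.547 × 29.4 = 16.082 mol/min
Reaction term: ξ·ΔH°_rxn = 16.082 × -91.8 = -1476.3 kJ/min
Sensible, feed 59.5→25 °C: -202.96 kJ/min
Outlet flows (mol/min): A 13.318, B 13.318, C 16.082
Sensible, products 25→68.5 °C: 264.23 kJ/min
Q = ΔH = -1415 kJ/min = -23.584 kW
Heat removed = 23.584 kW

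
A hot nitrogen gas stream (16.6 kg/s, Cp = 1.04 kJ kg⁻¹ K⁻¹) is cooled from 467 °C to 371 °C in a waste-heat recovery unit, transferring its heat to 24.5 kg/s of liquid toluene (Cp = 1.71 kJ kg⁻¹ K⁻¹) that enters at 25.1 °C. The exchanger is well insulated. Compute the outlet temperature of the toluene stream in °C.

T_c,out = 64.7 °C

Heat released by hot stream: Q = 16.6 × 1.04 × (467 − 371) = 1657.3 kJ/s
Energy balance on cold side (adiabatic exchanger): Q = ṁ_c·Cp_c·(T_c,out − T_c,in)
T_c,out = 25.1 + 1657.3/(24.5 × 1.71) = 64.659 °C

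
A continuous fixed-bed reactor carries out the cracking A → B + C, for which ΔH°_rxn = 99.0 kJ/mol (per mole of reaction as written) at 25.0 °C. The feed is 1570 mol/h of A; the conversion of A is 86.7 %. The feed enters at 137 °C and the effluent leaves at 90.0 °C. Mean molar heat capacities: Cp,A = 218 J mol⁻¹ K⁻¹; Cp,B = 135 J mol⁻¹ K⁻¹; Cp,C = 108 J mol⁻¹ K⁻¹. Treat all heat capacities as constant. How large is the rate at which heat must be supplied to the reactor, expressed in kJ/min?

Extent of reaction ξ = 0.867 × 1570 = 1361.2 mol/h
Reaction term: ξ·ΔH°_rxn = 1361.2 × 99.0 = 134760 kJ/h
Sensible, feed 137→25 °C: -38333 kJ/h
Outlet flows (mol/h): A 208.81, B 1361.2, C 1361.2
Sensible, products 25→90.0 °C: 24459 kJ/h
Q = ΔH = 120880 kJ/h = 33.579 kW
Heat supplied = 2014.7 kJ/min

Q_in = 2010 kJ/min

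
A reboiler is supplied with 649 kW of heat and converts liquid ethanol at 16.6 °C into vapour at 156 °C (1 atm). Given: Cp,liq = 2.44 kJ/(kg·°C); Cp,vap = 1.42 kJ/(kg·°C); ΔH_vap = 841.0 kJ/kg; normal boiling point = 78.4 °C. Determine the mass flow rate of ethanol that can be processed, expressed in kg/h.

Δh = 2.44×(78.4−16.6) + 841.0 + 1.42×(156−78.4) = 1102 kJ/kg
Q = 649 kW = 649 kJ/s = 2.3364e+06 kJ/h
ṁ = Q/Δh = 2.3364e+06 / 1102 = 2120.2 kg/h

ṁ = 2120 kg/h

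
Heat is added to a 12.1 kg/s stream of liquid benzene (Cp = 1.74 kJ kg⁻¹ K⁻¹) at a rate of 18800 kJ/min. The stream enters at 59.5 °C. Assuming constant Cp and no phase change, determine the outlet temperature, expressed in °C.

Q = 18800 kJ/min = 313.33 kJ/s
ΔT = Q/(ṁ·Cp) = 313.33/(12.1×1.74) = 14.882 K
T_out = 59.5 + 14.882 = 74.382 °C

T_out = 74.4 °C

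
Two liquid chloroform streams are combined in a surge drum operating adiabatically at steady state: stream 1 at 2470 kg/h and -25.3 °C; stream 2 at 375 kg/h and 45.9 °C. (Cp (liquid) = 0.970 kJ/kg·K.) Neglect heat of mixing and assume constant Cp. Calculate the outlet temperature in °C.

T_out = -15.9 °C

Adiabatic, steady state ⇒ Σ ṁᵢCp,ᵢ(T_out − Tᵢ) = 0
Σ ṁᵢCp,ᵢTᵢ = 2470×0.970×-25.3 + 375×0.970×45.9 = -43920
Σ ṁᵢCp,ᵢ = 2470×0.970 + 375×0.970 = 2759.7
T_out = -43920 / 2759.7 = -15.915 °C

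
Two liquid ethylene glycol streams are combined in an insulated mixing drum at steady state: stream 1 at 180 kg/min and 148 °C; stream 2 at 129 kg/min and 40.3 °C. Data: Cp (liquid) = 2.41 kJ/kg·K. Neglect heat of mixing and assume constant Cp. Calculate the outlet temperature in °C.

T_out = 103 °C

No heat crosses the boundary, so H_out = H_in.
Σ ṁᵢCp,ᵢTᵢ = 180×2.41×148 + 129×2.41×40.3 = 76731
Σ ṁᵢCp,ᵢ = 180×2.41 + 129×2.41 = 744.69
T_out = 76731 / 744.69 = 103.04 °C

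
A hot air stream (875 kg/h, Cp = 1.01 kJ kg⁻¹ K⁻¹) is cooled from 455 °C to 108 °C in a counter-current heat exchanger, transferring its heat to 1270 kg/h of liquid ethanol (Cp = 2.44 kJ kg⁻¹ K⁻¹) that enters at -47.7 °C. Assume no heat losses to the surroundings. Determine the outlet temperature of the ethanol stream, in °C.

Heat released by hot stream: Q = 875 × 1.01 × (455 − 108) = 306660 kJ/h
Energy balance on cold side (adiabatic exchanger): Q = ṁ_c·Cp_c·(T_c,out − T_c,in)
T_c,out = -47.7 + 306660/(1270 × 2.44) = 51.261 °C

T_c,out = 51.3 °C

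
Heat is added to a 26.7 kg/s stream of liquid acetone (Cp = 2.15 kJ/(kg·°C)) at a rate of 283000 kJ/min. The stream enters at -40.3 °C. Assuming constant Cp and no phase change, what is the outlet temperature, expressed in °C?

Q = 283000 kJ/min = 4716.7 kJ/s
ΔT = Q/(ṁ·Cp) = 4716.7/(26.7×2.15) = 82.165 K
T_out = -40.3 + 82.165 = 41.865 °C

T_out = 41.9 °C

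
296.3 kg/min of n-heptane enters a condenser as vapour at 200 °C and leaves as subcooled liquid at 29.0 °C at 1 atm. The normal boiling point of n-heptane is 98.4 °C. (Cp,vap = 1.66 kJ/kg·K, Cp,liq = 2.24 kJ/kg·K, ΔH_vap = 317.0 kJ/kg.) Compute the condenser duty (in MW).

vapour 200→98.4 °C: -168.66 kJ/kg
condensation at 98.4 °C: -317 kJ/kg
liquid 98.4→29.0 °C: -155.46 kJ/kg
Δh = -168.66 + -317 + -155.46 = -641.11 kJ/kg
Q = ṁ·Δh = 296.3 kg/min × -641.11 kJ/kg = -189960 kJ/min
|Q| = 3166 kW = 3.166 MW

Q_c = 3.17 MW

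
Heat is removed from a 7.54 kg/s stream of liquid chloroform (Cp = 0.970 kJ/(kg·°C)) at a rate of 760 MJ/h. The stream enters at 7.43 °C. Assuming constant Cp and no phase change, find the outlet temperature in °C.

T_out = -21.4 °C

Q = 760 MJ/h = 211.11 kJ/s
ΔT = Q/(ṁ·Cp) = 211.11/(7.54×0.970) = 28.865 K
T_out = 7.43 − 28.865 = -21.435 °C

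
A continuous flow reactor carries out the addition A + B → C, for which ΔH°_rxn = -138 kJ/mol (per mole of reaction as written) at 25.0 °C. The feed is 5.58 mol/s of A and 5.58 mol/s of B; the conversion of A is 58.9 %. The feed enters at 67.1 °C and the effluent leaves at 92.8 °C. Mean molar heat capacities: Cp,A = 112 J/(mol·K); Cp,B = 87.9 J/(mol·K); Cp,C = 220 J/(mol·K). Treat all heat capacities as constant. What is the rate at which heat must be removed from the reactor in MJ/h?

Extent of reaction ξ = 0.589 × 5.58 = 3.2866 mol/s
Reaction term: ξ·ΔH°_rxn = 3.2866 × -138 = -453.55 kJ/s
Sensible, feed 67.1→25 °C: -46.96 kJ/s
Outlet flows (mol/s): A 2.2934, B 2.2934, C 3.2866
Sensible, products 25→92.8 °C: 80.106 kJ/s
Q = ΔH = -420.41 kJ/s = -420.41 kW
Heat removed = 1513.5 MJ/h

Q_out = 1510 MJ/h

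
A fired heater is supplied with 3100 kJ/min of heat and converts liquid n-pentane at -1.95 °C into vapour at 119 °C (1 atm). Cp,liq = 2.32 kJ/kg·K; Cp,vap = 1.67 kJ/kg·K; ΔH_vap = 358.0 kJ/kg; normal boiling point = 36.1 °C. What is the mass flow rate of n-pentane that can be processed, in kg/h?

Δh = 2.32×(36.1−-1.95) + 358.0 + 1.67×(119−36.1) = 584.72 kJ/kg
Q = 3100 kJ/min = 51.667 kJ/s = 186000 kJ/h
ṁ = Q/Δh = 186000 / 584.72 = 318.1 kg/h

ṁ = 318 kg/h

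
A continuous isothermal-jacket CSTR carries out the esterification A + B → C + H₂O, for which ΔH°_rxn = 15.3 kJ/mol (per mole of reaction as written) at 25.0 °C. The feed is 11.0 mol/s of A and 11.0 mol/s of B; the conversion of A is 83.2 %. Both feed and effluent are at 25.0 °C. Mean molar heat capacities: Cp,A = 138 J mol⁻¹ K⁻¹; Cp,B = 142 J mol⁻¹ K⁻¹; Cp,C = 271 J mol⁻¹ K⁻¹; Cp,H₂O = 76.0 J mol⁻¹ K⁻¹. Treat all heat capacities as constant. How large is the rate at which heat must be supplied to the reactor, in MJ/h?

Extent of reaction ξ = 0.832 × 11.0 = 9.152 mol/s
Reaction term: ξ·ΔH°_rxn = 9.152 × 15.3 = 140.03 kJ/s
Q = ΔH = 140.03 kJ/s = 140.03 kW
Heat supplied = 504.09 MJ/h

Q_in = 504 MJ/h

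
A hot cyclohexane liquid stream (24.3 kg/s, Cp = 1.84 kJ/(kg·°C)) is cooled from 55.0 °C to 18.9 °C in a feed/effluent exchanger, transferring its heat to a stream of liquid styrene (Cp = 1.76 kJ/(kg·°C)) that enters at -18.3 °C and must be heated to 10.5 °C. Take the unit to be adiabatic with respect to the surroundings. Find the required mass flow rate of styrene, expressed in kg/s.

Heat released by hot stream: Q = 24.3 × 1.84 × (55.0 − 18.9) = 1614.1 kJ/s
Energy balance on cold side (adiabatic exchanger): Q = ṁ_c·Cp_c·(T_c,out − T_c,in)
ṁ_c = 1614.1 / [1.76 × (10.5 − -18.3)] = 31.844 kg/s

ṁ_c = 31.8 kg/s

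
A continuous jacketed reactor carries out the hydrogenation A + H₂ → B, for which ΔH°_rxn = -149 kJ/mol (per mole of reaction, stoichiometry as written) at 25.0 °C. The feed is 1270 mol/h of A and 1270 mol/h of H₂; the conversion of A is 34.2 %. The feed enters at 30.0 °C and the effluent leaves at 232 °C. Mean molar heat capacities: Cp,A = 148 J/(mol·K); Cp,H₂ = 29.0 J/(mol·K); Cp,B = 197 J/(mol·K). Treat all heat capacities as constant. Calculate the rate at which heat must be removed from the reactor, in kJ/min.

Q_out = 292 kJ/min

Extent of reaction ξ = 0.342 × 1270 = 434.34 mol/h
Reaction term: ξ·ΔH°_rxn = 434.34 × -149 = -64717 kJ/h
Sensible, feed 30.0→25 °C: -1124 kJ/h
Outlet flows (mol/h): A 835.66, H₂ 835.66, B 434.34
Sensible, products 25→232 °C: 48330 kJ/h
Q = ΔH = -17511 kJ/h = -4.8641 kW
Heat removed = 291.85 kJ/min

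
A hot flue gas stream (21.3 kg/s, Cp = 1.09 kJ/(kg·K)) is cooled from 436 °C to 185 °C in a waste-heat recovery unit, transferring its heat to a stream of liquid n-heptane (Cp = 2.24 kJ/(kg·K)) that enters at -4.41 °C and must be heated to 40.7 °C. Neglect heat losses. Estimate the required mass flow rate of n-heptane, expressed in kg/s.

Heat released by hot stream: Q = 21.3 × 1.09 × (436 − 185) = 5827.5 kJ/s
Energy balance on cold side (adiabatic exchanger): Q = ṁ_c·Cp_c·(T_c,out − T_c,in)
ṁ_c = 5827.5 / [2.24 × (40.7 − -4.41)] = 57.671 kg/s

ṁ_c = 57.7 kg/s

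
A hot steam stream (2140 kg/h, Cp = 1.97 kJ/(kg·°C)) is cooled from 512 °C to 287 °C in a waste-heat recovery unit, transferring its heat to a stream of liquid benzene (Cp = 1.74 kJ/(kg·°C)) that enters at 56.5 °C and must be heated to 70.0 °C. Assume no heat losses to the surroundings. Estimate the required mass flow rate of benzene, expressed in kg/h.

Heat released by hot stream: Q = 2140 × 1.97 × (512 − 287) = 948560 kJ/h
Energy balance on cold side (adiabatic exchanger): Q = ṁ_c·Cp_c·(T_c,out − T_c,in)
ṁ_c = 948560 / [1.74 × (70.0 − 56.5)] = 40381 kg/h

ṁ_c = 40400 kg/h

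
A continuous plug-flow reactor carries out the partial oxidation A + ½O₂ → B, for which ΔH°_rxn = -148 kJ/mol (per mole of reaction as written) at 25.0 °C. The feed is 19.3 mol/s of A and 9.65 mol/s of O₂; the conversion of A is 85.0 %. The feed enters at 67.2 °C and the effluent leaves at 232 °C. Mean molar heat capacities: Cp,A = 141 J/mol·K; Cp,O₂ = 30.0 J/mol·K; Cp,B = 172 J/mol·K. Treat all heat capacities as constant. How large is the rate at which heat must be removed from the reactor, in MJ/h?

Extent of reaction ξ = 0.850 × 19.3 = 16.405 mol/s
Reaction term: ξ·ΔH°_rxn = 16.405 × -148 = -2427.9 kJ/s
Sensible, feed 67.2→25 °C: -127.06 kJ/s
Outlet flows (mol/s): A 2.895, O₂ 1.4475, B 16.405
Sensible, products 25→232 °C: 677.57 kJ/s
Q = ΔH = -1877.4 kJ/s = -1877.4 kW
Heat removed = 6758.7 MJ/h

Q_out = 6760 MJ/h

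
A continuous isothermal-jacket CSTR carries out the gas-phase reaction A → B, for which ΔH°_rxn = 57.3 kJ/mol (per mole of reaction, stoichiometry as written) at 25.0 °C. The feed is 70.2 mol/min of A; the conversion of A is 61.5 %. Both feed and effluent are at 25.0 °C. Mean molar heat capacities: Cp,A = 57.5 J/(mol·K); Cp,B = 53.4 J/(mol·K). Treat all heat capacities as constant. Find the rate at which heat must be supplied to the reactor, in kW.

Extent of reaction ξ = 0.615 × 70.2 = 43.173 mol/min
Reaction term: ξ·ΔH°_rxn = 43.173 × 57.3 = 2473.8 kJ/min
Q = ΔH = 2473.8 kJ/min = 41.23 kW
Heat supplied = 41.23 kW

Q_in = 41.2 kW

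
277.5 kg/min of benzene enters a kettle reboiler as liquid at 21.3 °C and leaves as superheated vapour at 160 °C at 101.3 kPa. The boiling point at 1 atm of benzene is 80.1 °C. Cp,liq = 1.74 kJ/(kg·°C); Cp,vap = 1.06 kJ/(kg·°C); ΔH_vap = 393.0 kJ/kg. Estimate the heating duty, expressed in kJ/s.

Q = 2680 kJ/s

liquid 21.3→80.1 °C: 102.31 kJ/kg
vaporisation at 80.1 °C: 393 kJ/kg
vapour 80.1→160 °C: 84.694 kJ/kg
Δh = 102.31 + 393 + 84.694 = 580.01 kJ/kg
Q = ṁ·Δh = 277.5 kg/min × 580.01 kJ/kg = 160950 kJ/min
|Q| = 2682.5 kW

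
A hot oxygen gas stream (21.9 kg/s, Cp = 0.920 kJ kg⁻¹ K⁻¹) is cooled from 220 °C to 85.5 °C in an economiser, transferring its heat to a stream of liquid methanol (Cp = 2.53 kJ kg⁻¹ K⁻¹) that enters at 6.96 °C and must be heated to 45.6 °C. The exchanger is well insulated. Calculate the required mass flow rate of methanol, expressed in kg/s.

ṁ_c = 27.7 kg/s

Heat released by hot stream: Q = 21.9 × 0.920 × (220 − 85.5) = 2709.9 kJ/s
Energy balance on cold side (adiabatic exchanger): Q = ṁ_c·Cp_c·(T_c,out − T_c,in)
ṁ_c = 2709.9 / [2.53 × (45.6 − 6.96)] = 27.72 kg/s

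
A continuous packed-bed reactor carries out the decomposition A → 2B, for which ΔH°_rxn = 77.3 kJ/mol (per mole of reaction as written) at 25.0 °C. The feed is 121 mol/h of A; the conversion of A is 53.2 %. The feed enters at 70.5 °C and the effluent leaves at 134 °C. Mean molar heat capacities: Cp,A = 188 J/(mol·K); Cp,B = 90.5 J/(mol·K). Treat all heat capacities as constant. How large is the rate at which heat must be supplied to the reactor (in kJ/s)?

Extent of reaction ξ = 0.532 × 121 = 64.372 mol/h
Reaction term: ξ·ΔH°_rxn = 64.372 × 77.3 = 4976 kJ/h
Sensible, feed 70.5→25 °C: -1035 kJ/h
Outlet flows (mol/h): A 56.628, B 128.74
Sensible, products 25→134 °C: 2430.4 kJ/h
Q = ΔH = 6371.3 kJ/h = 1.7698 kW
Heat supplied = 1.7698 kJ/s

Q_in = 1.77 kJ/s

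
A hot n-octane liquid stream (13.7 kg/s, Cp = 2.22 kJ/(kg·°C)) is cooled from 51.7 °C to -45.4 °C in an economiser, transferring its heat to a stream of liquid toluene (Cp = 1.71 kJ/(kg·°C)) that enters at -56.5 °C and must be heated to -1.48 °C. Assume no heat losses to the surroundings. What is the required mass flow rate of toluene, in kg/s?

ṁ_c = 31.4 kg/s

Heat released by hot stream: Q = 13.7 × 2.22 × (51.7 − -45.4) = 2953.2 kJ/s
Energy balance on cold side (adiabatic exchanger): Q = ṁ_c·Cp_c·(T_c,out − T_c,in)
ṁ_c = 2953.2 / [1.71 × (-1.48 − -56.5)] = 31.389 kg/s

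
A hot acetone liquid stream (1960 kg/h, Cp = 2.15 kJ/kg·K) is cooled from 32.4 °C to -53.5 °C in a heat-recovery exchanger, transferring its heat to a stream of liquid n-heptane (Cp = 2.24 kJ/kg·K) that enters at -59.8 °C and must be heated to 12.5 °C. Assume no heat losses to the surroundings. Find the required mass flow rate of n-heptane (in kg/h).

ṁ_c = 2240 kg/h

Heat released by hot stream: Q = 1960 × 2.15 × (32.4 − -53.5) = 361980 kJ/h
Energy balance on cold side (adiabatic exchanger): Q = ṁ_c·Cp_c·(T_c,out − T_c,in)
ṁ_c = 361980 / [2.24 × (12.5 − -59.8)] = 2235.1 kg/h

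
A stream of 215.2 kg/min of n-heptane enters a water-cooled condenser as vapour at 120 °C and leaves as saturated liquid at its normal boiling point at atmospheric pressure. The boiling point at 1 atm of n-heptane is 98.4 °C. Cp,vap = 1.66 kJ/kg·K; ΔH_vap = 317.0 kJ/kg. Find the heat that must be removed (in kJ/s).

Q_c = 1270 kJ/s

vapour 120→98.4 °C: -35.856 kJ/kg
condensation at 98.4 °C: -317 kJ/kg
Δh = -35.856 + -317 = -352.86 kJ/kg
Q = ṁ·Δh = 215.2 kg/min × -352.86 kJ/kg = -75935 kJ/min
|Q| = 1265.6 kW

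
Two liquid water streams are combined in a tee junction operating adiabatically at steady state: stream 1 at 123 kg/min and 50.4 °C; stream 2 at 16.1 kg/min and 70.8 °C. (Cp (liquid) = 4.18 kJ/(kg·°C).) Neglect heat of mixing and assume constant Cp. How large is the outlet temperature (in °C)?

Energy balance with Q = 0: Σ ṁᵢCp,ᵢ(T_out − Tᵢ) = 0
T_out = Σ ṁᵢCp,ᵢTᵢ / Σ ṁᵢCp,ᵢ
      = 30677 / 581.44 = 52.761 °C

T_out = 52.8 °C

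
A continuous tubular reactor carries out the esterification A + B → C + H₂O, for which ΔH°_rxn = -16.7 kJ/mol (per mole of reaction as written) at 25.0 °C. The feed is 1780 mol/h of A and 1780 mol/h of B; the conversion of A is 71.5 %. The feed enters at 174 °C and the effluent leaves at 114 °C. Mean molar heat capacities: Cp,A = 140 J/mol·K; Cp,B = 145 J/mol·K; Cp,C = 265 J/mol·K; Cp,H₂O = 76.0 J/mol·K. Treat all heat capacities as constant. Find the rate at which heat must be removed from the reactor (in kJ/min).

Extent of reaction ξ = 0.715 × 1780 = 1272.7 mol/h
Reaction term: ξ·ΔH°_rxn = 1272.7 × -16.7 = -21254 kJ/h
Sensible, feed 174→25 °C: -75588 kJ/h
Outlet flows (mol/h): A 507.3, B 507.3, C 1272.7, H₂O 1272.7
Sensible, products 25→114 °C: 51493 kJ/h
Q = ΔH = -45349 kJ/h = -12.597 kW
Heat removed = 755.82 kJ/min

Q_out = 756 kJ/min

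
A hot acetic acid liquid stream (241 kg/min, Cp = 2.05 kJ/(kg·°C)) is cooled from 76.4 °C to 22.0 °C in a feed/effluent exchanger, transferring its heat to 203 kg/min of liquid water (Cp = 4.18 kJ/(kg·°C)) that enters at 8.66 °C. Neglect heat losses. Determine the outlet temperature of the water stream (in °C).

T_c,out = 40.3 °C

Heat released by hot stream: Q = 241 × 2.05 × (76.4 − 22.0) = 26876 kJ/min
Energy balance on cold side (adiabatic exchanger): Q = ṁ_c·Cp_c·(T_c,out − T_c,in)
T_c,out = 8.66 + 26876/(203 × 4.18) = 40.334 °C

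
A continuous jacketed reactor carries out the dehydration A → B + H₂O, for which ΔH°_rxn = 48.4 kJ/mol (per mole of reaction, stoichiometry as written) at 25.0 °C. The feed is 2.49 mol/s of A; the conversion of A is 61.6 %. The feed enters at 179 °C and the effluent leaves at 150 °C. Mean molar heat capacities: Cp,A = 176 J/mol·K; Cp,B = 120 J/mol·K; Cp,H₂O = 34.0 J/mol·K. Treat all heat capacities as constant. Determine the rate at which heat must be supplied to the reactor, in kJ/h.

Q_in = 206000 kJ/h

Extent of reaction ξ = 0.616 × 2.49 = 1.5338 mol/s
Reaction term: ξ·ΔH°_rxn = 1.5338 × 48.4 = 74.238 kJ/s
Sensible, feed 179→25 °C: -67.489 kJ/s
Outlet flows (mol/s): A 0.95616, B 1.5338, H₂O 1.5338
Sensible, products 25→150 °C: 50.562 kJ/s
Q = ΔH = 57.311 kJ/s = 57.311 kW
Heat supplied = 206320 kJ/h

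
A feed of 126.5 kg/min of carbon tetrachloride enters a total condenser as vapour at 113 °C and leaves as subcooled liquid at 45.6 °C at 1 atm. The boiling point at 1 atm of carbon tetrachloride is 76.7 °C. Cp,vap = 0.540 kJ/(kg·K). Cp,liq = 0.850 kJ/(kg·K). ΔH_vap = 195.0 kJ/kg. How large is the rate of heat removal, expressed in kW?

vapour 113→76.7 °C: -19.602 kJ/kg
condensation at 76.7 °C: -195 kJ/kg
liquid 76.7→45.6 °C: -26.435 kJ/kg
Δh = -19.602 + -195 + -26.435 = -241.04 kJ/kg
Q = ṁ·Δh = 126.5 kg/min × -241.04 kJ/kg = -30491 kJ/min
|Q| = 508.19 kW

Q_c = 508 kW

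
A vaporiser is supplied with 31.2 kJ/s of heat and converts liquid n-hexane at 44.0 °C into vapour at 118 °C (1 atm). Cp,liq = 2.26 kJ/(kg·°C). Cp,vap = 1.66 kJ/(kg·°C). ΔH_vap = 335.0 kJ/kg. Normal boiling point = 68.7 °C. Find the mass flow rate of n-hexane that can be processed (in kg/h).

Δh = 2.26×(68.7−44.0) + 335.0 + 1.66×(118−68.7) = 472.66 kJ/kg
Q = 31.2 kJ/s = 31.2 kJ/s = 112320 kJ/h
ṁ = Q/Δh = 112320 / 472.66 = 237.63 kg/h

ṁ = 238 kg/h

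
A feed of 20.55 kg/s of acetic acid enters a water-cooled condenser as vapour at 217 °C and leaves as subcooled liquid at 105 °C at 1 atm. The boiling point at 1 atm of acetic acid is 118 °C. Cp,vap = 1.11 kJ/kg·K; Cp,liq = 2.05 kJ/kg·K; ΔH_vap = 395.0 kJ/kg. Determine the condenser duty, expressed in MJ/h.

vapour 217→118 °C: -109.89 kJ/kg
condensation at 118 °C: -395 kJ/kg
liquid 118→105 °C: -26.65 kJ/kg
Δh = -109.89 + -395 + -26.65 = -531.54 kJ/kg
Q = ṁ·Δh = 20.55 kg/s × -531.54 kJ/kg = -10923 kJ/s
|Q| = 10923 kW = 39323 MJ/h

Q_c = 39300 MJ/h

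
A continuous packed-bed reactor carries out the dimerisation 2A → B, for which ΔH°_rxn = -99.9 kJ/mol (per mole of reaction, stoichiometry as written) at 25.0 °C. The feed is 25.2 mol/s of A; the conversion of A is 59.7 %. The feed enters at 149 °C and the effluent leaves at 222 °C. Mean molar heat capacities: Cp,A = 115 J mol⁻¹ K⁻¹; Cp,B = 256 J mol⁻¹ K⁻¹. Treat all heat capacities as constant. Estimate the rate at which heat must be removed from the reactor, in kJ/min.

Extent of reaction ξ = 0.597 × 25.2 / 2 = 7.5222 mol/s
Reaction term: ξ·ΔH°_rxn = 7.5222 × -99.9 = -751.47 kJ/s
Sensible, feed 149→25 °C: -359.35 kJ/s
Outlet flows (mol/s): A 10.156, B 7.5222
Sensible, products 25→222 °C: 609.43 kJ/s
Q = ΔH = -501.39 kJ/s = -501.39 kW
Heat removed = 30083 kJ/min

Q_out = 30100 kJ/min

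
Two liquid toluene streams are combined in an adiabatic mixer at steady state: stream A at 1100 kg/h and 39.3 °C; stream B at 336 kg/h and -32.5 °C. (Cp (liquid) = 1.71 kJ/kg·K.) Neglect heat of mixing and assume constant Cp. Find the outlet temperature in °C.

Energy balance with Q = 0: Σ ṁᵢCp,ᵢ(T_out − Tᵢ) = 0
T_out = Σ ṁᵢCp,ᵢTᵢ / Σ ṁᵢCp,ᵢ
      = 55250 / 2455.6 = 22.5 °C

T_out = 22.5 °C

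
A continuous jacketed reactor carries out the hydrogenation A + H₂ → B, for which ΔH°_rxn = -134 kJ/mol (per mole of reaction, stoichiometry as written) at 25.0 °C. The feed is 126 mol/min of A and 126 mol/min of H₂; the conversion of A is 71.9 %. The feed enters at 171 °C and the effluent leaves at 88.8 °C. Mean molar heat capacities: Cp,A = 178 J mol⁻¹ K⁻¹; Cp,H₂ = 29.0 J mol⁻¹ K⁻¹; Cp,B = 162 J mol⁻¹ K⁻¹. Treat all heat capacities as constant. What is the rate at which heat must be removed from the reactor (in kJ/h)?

Extent of reaction ξ = 0.719 × 126 = 90.594 mol/min
Reaction term: ξ·ΔH°_rxn = 90.594 × -134 = -12140 kJ/min
Sensible, feed 171→25 °C: -3808 kJ/min
Outlet flows (mol/min): A 35.406, H₂ 35.406, B 90.594
Sensible, products 25→88.8 °C: 1403.9 kJ/min
Q = ΔH = -14544 kJ/min = -242.39 kW
Heat removed = 872620 kJ/h

Q_out = 873000 kJ/h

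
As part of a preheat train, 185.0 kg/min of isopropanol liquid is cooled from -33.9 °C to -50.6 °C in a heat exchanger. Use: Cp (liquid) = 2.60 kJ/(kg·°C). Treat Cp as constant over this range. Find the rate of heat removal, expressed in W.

Q = ṁ·Cp·ΔT = 185.0 × 2.60 × (-50.6 − -33.9) = -8032.7 kJ/min
Converting: 8032.7 / 60 s = 133.88 kW
Cooling duty = 133880 W

Q_c = 134000 W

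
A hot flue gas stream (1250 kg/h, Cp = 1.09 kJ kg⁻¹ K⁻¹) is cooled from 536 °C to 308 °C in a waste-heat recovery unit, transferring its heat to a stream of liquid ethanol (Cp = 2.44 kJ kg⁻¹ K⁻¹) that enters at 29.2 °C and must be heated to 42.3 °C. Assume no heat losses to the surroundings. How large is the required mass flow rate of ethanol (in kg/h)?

Heat released by hot stream: Q = 1250 × 1.09 × (536 − 308) = 310650 kJ/h
Energy balance on cold side (adiabatic exchanger): Q = ṁ_c·Cp_c·(T_c,out − T_c,in)
ṁ_c = 310650 / [2.44 × (42.3 − 29.2)] = 9718.7 kg/h

ṁ_c = 9720 kg/h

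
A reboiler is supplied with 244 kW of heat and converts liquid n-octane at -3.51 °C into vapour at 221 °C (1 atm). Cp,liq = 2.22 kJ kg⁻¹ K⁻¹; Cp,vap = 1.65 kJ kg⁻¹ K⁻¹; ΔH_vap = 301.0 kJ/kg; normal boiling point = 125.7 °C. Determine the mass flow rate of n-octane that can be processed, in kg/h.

ṁ = 1180 kg/h

Δh = 2.22×(125.7−-3.51) + 301.0 + 1.65×(221−125.7) = 745.09 kJ/kg
Q = 244 kW = 244 kJ/s = 878400 kJ/h
ṁ = Q/Δh = 878400 / 745.09 = 1178.9 kg/h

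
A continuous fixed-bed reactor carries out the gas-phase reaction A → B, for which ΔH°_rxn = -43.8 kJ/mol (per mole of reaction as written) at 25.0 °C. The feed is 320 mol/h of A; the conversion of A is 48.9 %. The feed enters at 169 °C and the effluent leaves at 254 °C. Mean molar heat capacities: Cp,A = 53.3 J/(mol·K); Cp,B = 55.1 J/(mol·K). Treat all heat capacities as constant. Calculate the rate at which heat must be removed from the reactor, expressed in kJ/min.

Extent of reaction ξ = 0.489 × 320 = 156.48 mol/h
Reaction term: ξ·ΔH°_rxn = 156.48 × -43.8 = -6853.8 kJ/h
Sensible, feed 169→25 °C: -2456.1 kJ/h
Outlet flows (mol/h): A 163.52, B 156.48
Sensible, products 25→254 °C: 3970.3 kJ/h
Q = ΔH = -5339.6 kJ/h = -1.4832 kW
Heat removed = 88.993 kJ/min

Q_out = 89.0 kJ/min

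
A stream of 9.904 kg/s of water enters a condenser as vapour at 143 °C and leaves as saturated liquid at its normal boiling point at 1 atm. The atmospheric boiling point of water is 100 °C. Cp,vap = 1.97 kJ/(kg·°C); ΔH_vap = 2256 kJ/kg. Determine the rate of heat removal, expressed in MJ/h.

Q_c = 83500 MJ/h

vapour 143→100 °C: -84.71 kJ/kg
condensation at 100 °C: -2256 kJ/kg
Δh = -84.71 + -2256 = -2340.7 kJ/kg
Q = ṁ·Δh = 9.904 kg/s × -2340.7 kJ/kg = -23182 kJ/s
|Q| = 23182 kW = 83457 MJ/h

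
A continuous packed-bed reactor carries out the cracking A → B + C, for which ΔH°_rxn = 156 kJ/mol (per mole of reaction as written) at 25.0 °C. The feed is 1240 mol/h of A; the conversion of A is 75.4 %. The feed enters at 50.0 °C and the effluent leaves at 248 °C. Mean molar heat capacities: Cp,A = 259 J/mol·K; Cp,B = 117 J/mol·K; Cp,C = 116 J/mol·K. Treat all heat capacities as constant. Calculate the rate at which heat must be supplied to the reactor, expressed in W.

Extent of reaction ξ = 0.754 × 1240 = 934.96 mol/h
Reaction term: ξ·ΔH°_rxn = 934.96 × 156 = 145850 kJ/h
Sensible, feed 50.0→25 °C: -8029 kJ/h
Outlet flows (mol/h): A 305.04, B 934.96, C 934.96
Sensible, products 25→248 °C: 66198 kJ/h
Q = ΔH = 204020 kJ/h = 56.673 kW
Heat supplied = 56673 W

Q_in = 56700 W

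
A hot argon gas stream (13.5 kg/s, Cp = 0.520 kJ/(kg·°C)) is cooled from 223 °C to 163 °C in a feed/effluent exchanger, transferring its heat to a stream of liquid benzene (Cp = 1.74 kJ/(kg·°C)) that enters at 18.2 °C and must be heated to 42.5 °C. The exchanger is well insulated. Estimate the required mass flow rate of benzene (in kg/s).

Heat released by hot stream: Q = 13.5 × 0.520 × (223 − 163) = 421.2 kJ/s
Energy balance on cold side (adiabatic exchanger): Q = ṁ_c·Cp_c·(T_c,out − T_c,in)
ṁ_c = 421.2 / [1.74 × (42.5 − 18.2)] = 9.9617 kg/s

ṁ_c = 9.96 kg/s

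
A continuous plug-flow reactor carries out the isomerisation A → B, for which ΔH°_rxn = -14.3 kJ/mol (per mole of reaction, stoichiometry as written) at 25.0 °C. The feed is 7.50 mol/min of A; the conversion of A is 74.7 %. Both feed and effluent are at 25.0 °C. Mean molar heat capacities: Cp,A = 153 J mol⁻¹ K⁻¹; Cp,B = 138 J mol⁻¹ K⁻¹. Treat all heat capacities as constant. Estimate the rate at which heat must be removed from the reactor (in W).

Q_out = 1340 W

Extent of reaction ξ = 0.747 × 7.50 = 5.6025 mol/min
Reaction term: ξ·ΔH°_rxn = 5.6025 × -14.3 = -80.116 kJ/min
Q = ΔH = -80.116 kJ/min = -1.3353 kW
Heat removed = 1335.3 W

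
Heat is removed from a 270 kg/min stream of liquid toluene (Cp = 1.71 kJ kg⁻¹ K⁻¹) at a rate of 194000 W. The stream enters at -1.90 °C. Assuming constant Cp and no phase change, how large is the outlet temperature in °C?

Q = 194000 W = 11640 kJ/min
ΔT = Q/(ṁ·Cp) = 11640/(270×1.71) = 25.211 K
T_out = -1.90 − 25.211 = -27.111 °C

T_out = -27.1 °C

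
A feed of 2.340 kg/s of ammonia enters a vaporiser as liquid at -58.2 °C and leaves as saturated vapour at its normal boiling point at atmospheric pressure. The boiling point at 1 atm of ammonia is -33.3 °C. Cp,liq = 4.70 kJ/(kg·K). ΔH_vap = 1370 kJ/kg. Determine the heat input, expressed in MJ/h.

liquid -58.2→-33.3 °C: 117.03 kJ/kg
vaporisation at -33.3 °C: 1370 kJ/kg
Δh = 117.03 + 1370 = 1487 kJ/kg
Q = ṁ·Δh = 2.340 kg/s × 1487 kJ/kg = 3479.7 kJ/s
|Q| = 3479.7 kW = 12527 MJ/h

Q = 12500 MJ/h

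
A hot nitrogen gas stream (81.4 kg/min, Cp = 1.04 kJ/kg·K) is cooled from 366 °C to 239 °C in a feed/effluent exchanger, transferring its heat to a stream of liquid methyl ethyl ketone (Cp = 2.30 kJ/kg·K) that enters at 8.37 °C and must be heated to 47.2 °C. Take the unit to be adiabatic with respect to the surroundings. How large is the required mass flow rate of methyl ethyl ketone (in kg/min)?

Heat released by hot stream: Q = 81.4 × 1.04 × (366 − 239) = 10751 kJ/min
Energy balance on cold side (adiabatic exchanger): Q = ṁ_c·Cp_c·(T_c,out − T_c,in)
ṁ_c = 10751 / [2.30 × (47.2 − 8.37)] = 120.38 kg/min

ṁ_c = 120 kg/min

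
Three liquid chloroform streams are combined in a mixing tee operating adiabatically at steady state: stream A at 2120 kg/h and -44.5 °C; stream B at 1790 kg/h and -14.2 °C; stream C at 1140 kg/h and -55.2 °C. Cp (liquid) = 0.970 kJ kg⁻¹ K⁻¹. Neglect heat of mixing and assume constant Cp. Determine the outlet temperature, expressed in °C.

T_out = -36.2 °C

No heat crosses the boundary, so H_out = H_in.
Σ ṁᵢCp,ᵢTᵢ = 2120×0.970×-44.5 + 1790×0.970×-14.2 + 1140×0.970×-55.2 = -177210
Σ ṁᵢCp,ᵢ = 2120×0.970 + 1790×0.970 + 1140×0.970 = 4898.5
T_out = -177210 / 4898.5 = -36.175 °C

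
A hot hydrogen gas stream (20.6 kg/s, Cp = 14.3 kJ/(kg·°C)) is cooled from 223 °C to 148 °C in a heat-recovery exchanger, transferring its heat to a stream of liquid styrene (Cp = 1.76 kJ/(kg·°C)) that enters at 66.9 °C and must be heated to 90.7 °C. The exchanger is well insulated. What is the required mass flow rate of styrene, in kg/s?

ṁ_c = 527 kg/s

Heat released by hot stream: Q = 20.6 × 14.3 × (223 − 148) = 22094 kJ/s
Energy balance on cold side (adiabatic exchanger): Q = ṁ_c·Cp_c·(T_c,out − T_c,in)
ṁ_c = 22094 / [1.76 × (90.7 − 66.9)] = 527.44 kg/s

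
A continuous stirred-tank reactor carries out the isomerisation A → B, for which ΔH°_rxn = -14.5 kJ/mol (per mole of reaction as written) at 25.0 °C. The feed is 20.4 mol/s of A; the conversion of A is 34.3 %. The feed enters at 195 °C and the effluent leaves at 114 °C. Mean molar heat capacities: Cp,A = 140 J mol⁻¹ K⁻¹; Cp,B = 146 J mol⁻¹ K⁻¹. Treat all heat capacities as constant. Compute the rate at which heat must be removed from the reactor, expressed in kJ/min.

Q_out = 19700 kJ/min

Extent of reaction ξ = 0.343 × 20.4 = 6.9972 mol/s
Reaction term: ξ·ΔH°_rxn = 6.9972 × -14.5 = -101.46 kJ/s
Sensible, feed 195→25 °C: -485.52 kJ/s
Outlet flows (mol/s): A 13.403, B 6.9972
Sensible, products 25→114 °C: 257.92 kJ/s
Q = ΔH = -329.06 kJ/s = -329.06 kW
Heat removed = 19744 kJ/min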